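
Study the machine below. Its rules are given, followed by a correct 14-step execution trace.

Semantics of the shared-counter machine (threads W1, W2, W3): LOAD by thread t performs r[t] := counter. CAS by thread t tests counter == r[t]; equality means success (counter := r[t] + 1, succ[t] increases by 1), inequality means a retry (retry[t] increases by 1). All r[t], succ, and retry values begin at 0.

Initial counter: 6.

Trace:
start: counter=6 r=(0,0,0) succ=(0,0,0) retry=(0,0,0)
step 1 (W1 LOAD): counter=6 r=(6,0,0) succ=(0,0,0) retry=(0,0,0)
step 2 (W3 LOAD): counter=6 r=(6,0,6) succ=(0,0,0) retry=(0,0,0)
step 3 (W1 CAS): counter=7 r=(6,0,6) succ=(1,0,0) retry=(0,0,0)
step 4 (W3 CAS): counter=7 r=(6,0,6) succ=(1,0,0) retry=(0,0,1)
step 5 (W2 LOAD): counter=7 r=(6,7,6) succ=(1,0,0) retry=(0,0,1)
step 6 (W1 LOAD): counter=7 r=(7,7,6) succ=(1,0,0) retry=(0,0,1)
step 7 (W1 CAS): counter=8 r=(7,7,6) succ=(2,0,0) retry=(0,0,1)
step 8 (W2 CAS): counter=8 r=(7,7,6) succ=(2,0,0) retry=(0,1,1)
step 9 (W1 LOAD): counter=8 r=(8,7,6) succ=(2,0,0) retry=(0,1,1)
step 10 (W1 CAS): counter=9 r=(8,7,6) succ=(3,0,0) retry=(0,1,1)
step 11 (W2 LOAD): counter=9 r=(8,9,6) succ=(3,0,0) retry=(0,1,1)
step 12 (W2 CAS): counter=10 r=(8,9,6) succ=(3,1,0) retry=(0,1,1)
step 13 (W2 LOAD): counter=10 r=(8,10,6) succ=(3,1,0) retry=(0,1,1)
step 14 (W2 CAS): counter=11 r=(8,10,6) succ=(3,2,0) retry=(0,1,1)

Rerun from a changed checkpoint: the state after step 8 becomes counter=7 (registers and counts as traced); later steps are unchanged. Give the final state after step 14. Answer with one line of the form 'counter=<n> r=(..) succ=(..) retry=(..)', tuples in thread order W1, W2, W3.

counter=10 r=(7,9,6) succ=(3,2,0) retry=(0,1,1)

state after step 8 := counter=7 r=(7,7,6) succ=(2,0,0) retry=(0,1,1)
step 9 (W1 LOAD): counter=7 r=(7,7,6) succ=(2,0,0) retry=(0,1,1)
step 10 (W1 CAS): counter=8 r=(7,7,6) succ=(3,0,0) retry=(0,1,1)
step 11 (W2 LOAD): counter=8 r=(7,8,6) succ=(3,0,0) retry=(0,1,1)
step 12 (W2 CAS): counter=9 r=(7,8,6) succ=(3,1,0) retry=(0,1,1)
step 13 (W2 LOAD): counter=9 r=(7,9,6) succ=(3,1,0) retry=(0,1,1)
step 14 (W2 CAS): counter=10 r=(7,9,6) succ=(3,2,0) retry=(0,1,1)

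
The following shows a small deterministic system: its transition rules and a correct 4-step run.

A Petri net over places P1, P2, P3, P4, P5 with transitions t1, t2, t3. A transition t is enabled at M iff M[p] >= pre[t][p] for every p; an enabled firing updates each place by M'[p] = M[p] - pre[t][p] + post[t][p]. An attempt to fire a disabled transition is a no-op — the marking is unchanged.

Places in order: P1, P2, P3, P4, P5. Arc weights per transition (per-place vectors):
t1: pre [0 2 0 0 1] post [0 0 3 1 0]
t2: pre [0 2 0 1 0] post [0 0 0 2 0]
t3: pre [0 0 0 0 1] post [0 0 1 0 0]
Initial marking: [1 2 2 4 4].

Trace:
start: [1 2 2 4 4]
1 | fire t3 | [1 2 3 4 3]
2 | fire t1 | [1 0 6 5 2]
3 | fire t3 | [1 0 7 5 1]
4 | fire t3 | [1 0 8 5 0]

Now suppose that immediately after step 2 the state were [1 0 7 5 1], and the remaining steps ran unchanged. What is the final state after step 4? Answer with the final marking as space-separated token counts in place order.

state after step 2 := [1 0 7 5 1]
3 | fire t3 | [1 0 8 5 0]
4 | fire t3 | [1 0 8 5 0]

1 0 8 5 0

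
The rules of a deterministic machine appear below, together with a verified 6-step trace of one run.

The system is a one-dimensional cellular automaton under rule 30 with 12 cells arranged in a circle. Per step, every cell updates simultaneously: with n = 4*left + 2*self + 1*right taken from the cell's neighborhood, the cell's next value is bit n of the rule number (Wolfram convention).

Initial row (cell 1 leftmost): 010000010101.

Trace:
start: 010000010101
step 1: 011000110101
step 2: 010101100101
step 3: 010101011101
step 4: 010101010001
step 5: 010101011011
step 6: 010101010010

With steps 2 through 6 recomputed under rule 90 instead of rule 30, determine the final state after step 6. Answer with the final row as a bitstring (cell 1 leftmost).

011101110000

(re-executing steps 2..6 under rule 90; state before step 2: 011000110101)
step 2: 011101110000
step 3: 110101011000
step 4: 110000011101
step 5: 011000110101
step 6: 011101110000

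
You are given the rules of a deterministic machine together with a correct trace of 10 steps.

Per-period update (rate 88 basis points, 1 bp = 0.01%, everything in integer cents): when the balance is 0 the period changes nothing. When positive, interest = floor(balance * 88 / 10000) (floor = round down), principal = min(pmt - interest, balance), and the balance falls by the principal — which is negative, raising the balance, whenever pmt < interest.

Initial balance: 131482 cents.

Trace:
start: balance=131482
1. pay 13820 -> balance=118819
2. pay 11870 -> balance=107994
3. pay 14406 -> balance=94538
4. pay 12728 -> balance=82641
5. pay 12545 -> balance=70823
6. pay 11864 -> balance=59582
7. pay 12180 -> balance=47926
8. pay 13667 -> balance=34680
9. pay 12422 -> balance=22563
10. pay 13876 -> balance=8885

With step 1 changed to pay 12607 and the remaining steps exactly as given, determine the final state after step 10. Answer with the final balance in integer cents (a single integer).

(re-executing from step 1 with the substitution; state before step 1: balance=131482)
1. pay 12607 -> balance=120032
2. pay 11870 -> balance=109218
3. pay 14406 -> balance=95773
4. pay 12728 -> balance=83887
5. pay 12545 -> balance=72080
6. pay 11864 -> balance=60850
7. pay 12180 -> balance=49205
8. pay 13667 -> balance=35971
9. pay 12422 -> balance=23865
10. pay 13876 -> balance=10199

10199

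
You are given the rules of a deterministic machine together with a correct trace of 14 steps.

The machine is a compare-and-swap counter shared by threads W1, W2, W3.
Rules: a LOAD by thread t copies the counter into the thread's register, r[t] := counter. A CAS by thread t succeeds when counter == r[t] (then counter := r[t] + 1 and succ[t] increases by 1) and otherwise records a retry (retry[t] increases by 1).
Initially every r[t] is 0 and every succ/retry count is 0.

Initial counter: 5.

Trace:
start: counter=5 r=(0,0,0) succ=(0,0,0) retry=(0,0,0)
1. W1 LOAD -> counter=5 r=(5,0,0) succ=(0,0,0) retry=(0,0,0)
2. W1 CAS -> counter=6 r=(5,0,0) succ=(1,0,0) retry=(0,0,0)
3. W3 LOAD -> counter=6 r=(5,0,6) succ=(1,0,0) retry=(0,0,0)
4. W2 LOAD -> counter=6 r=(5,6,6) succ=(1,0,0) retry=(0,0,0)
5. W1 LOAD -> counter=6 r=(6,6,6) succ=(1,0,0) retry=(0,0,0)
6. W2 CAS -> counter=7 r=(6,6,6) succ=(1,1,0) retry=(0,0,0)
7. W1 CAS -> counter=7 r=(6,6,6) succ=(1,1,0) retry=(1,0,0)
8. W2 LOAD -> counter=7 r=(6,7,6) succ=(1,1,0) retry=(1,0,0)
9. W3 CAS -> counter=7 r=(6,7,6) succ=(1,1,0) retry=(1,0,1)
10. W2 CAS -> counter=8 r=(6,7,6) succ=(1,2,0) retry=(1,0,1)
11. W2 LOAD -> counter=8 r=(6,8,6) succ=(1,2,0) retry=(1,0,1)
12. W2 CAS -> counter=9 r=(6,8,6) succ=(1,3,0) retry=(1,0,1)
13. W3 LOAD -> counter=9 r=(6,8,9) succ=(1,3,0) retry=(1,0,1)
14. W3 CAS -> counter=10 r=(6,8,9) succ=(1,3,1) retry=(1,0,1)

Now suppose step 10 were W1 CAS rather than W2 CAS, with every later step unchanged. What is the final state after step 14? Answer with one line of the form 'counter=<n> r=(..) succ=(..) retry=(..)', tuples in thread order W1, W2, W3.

counter=9 r=(6,7,8) succ=(1,2,1) retry=(2,0,1)

(re-executing from step 10 with the substitution; state before step 10: counter=7 r=(6,7,6) succ=(1,1,0) retry=(1,0,1))
10. W1 CAS -> counter=7 r=(6,7,6) succ=(1,1,0) retry=(2,0,1)
11. W2 LOAD -> counter=7 r=(6,7,6) succ=(1,1,0) retry=(2,0,1)
12. W2 CAS -> counter=8 r=(6,7,6) succ=(1,2,0) retry=(2,0,1)
13. W3 LOAD -> counter=8 r=(6,7,8) succ=(1,2,0) retry=(2,0,1)
14. W3 CAS -> counter=9 r=(6,7,8) succ=(1,2,1) retry=(2,0,1)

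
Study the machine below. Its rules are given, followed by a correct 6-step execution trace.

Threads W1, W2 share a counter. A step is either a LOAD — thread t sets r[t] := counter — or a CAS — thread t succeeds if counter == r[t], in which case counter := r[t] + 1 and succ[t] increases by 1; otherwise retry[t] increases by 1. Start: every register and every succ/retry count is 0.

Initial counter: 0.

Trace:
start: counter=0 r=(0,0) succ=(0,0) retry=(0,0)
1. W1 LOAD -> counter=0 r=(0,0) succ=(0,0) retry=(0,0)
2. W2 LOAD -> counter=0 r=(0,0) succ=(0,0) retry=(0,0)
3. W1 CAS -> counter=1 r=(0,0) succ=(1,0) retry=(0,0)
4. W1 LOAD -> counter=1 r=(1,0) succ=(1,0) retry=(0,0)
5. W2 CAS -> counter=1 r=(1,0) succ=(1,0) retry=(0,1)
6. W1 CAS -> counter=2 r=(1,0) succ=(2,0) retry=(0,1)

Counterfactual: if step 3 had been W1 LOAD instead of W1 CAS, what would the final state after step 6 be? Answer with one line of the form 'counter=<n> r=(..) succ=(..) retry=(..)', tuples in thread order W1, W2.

counter=1 r=(0,0) succ=(0,1) retry=(1,0)

(re-executing from step 3 with the substitution; state before step 3: counter=0 r=(0,0) succ=(0,0) retry=(0,0))
3. W1 LOAD -> counter=0 r=(0,0) succ=(0,0) retry=(0,0)
4. W1 LOAD -> counter=0 r=(0,0) succ=(0,0) retry=(0,0)
5. W2 CAS -> counter=1 r=(0,0) succ=(0,1) retry=(0,0)
6. W1 CAS -> counter=1 r=(0,0) succ=(0,1) retry=(1,0)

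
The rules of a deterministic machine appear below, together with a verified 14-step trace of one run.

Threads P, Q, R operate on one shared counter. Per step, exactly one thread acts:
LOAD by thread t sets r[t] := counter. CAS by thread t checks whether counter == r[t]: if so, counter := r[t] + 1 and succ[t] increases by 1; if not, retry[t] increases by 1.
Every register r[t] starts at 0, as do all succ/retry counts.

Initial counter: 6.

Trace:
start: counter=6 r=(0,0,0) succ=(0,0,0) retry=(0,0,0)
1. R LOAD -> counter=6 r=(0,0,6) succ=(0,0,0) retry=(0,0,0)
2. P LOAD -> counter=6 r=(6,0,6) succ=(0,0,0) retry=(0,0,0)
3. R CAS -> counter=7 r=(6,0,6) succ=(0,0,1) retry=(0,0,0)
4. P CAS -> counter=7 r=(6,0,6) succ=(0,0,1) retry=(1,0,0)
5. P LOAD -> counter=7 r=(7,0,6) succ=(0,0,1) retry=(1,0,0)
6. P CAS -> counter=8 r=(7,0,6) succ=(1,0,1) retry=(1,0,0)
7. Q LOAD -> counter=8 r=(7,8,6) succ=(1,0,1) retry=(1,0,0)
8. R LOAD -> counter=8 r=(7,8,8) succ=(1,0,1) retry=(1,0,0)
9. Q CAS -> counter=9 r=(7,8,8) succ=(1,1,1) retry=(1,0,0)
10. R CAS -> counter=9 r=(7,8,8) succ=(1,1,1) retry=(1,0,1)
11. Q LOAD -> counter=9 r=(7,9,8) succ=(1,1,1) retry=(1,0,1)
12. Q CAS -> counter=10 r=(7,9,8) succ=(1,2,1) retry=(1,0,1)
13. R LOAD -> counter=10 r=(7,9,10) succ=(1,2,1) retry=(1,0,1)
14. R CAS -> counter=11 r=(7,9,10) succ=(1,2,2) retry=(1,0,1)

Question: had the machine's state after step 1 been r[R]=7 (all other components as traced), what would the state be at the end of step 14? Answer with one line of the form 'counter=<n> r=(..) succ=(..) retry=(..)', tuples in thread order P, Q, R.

state after step 1 := counter=6 r=(0,0,7) succ=(0,0,0) retry=(0,0,0)
2. P LOAD -> counter=6 r=(6,0,7) succ=(0,0,0) retry=(0,0,0)
3. R CAS -> counter=6 r=(6,0,7) succ=(0,0,0) retry=(0,0,1)
4. P CAS -> counter=7 r=(6,0,7) succ=(1,0,0) retry=(0,0,1)
5. P LOAD -> counter=7 r=(7,0,7) succ=(1,0,0) retry=(0,0,1)
6. P CAS -> counter=8 r=(7,0,7) succ=(2,0,0) retry=(0,0,1)
7. Q LOAD -> counter=8 r=(7,8,7) succ=(2,0,0) retry=(0,0,1)
8. R LOAD -> counter=8 r=(7,8,8) succ=(2,0,0) retry=(0,0,1)
9. Q CAS -> counter=9 r=(7,8,8) succ=(2,1,0) retry=(0,0,1)
10. R CAS -> counter=9 r=(7,8,8) succ=(2,1,0) retry=(0,0,2)
11. Q LOAD -> counter=9 r=(7,9,8) succ=(2,1,0) retry=(0,0,2)
12. Q CAS -> counter=10 r=(7,9,8) succ=(2,2,0) retry=(0,0,2)
13. R LOAD -> counter=10 r=(7,9,10) succ=(2,2,0) retry=(0,0,2)
14. R CAS -> counter=11 r=(7,9,10) succ=(2,2,1) retry=(0,0,2)

counter=11 r=(7,9,10) succ=(2,2,1) retry=(0,0,2)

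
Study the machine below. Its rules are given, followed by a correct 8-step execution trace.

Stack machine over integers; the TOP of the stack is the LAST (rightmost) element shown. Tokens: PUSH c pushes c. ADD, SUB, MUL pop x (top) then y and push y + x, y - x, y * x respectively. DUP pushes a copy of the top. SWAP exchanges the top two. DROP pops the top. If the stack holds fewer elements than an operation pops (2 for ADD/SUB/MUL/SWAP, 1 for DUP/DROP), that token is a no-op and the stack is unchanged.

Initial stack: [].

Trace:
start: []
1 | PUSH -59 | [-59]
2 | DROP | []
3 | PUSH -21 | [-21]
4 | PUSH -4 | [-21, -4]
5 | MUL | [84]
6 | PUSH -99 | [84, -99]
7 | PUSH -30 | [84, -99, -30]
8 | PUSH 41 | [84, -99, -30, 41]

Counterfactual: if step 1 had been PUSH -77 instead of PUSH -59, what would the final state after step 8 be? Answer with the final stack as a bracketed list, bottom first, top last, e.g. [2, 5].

(re-executing from step 1 with the substitution; state before step 1: [])
1 | PUSH -77 | [-77]
2 | DROP | []
3 | PUSH -21 | [-21]
4 | PUSH -4 | [-21, -4]
5 | MUL | [84]
6 | PUSH -99 | [84, -99]
7 | PUSH -30 | [84, -99, -30]
8 | PUSH 41 | [84, -99, -30, 41]

[84, -99, -30, 41]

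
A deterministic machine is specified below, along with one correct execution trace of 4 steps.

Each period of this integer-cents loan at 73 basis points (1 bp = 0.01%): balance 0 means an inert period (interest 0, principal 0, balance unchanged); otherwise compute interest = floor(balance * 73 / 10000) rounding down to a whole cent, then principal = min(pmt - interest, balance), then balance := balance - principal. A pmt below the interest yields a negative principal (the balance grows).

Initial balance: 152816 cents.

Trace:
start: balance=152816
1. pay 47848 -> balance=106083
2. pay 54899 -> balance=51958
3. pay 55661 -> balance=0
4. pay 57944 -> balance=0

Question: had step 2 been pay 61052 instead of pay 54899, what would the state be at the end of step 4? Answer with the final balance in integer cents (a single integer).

0

(re-executing from step 2 with the substitution; state before step 2: balance=106083)
2. pay 61052 -> balance=45805
3. pay 55661 -> balance=0
4. pay 57944 -> balance=0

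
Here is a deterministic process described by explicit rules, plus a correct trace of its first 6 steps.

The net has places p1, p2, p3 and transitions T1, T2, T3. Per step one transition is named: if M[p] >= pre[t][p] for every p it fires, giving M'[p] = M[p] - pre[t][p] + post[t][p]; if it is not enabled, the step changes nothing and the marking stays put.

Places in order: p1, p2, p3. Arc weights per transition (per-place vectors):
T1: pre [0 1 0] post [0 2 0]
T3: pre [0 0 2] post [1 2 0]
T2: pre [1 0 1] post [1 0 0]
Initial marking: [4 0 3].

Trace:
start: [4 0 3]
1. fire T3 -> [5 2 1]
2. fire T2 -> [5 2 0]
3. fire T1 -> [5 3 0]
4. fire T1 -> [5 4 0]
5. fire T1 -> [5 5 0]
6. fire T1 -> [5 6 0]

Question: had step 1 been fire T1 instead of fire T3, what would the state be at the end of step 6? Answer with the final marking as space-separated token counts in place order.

4 0 2

(re-executing from step 1 with the substitution; state before step 1: [4 0 3])
1. fire T1 -> [4 0 3]
2. fire T2 -> [4 0 2]
3. fire T1 -> [4 0 2]
4. fire T1 -> [4 0 2]
5. fire T1 -> [4 0 2]
6. fire T1 -> [4 0 2]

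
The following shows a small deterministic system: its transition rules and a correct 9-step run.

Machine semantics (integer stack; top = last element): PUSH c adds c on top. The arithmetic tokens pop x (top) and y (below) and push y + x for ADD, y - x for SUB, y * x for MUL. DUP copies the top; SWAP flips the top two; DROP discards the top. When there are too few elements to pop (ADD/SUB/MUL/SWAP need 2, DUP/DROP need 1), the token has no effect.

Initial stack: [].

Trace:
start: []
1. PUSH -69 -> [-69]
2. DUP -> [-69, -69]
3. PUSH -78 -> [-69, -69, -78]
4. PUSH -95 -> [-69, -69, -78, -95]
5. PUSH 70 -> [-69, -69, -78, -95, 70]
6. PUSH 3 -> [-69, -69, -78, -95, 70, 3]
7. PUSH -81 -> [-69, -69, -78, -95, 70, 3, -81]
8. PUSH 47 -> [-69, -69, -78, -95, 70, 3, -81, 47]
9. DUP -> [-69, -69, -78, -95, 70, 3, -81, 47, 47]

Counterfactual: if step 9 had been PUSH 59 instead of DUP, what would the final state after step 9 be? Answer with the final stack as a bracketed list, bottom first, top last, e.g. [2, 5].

[-69, -69, -78, -95, 70, 3, -81, 47, 59]

(re-executing from step 9 with the substitution; state before step 9: [-69, -69, -78, -95, 70, 3, -81, 47])
9. PUSH 59 -> [-69, -69, -78, -95, 70, 3, -81, 47, 59]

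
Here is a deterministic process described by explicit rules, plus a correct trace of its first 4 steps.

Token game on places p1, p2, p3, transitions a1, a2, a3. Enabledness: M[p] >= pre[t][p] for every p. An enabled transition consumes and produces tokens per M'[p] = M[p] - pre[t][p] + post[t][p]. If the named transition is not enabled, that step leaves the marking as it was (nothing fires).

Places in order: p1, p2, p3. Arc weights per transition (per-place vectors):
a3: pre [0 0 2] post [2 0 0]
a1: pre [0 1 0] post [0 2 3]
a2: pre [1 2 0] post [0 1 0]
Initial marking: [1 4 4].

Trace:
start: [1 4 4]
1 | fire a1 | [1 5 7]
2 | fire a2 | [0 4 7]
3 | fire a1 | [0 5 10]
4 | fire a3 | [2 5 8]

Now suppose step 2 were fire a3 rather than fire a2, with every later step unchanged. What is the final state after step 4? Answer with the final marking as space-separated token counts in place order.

5 6 6

(re-executing from step 2 with the substitution; state before step 2: [1 5 7])
2 | fire a3 | [3 5 5]
3 | fire a1 | [3 6 8]
4 | fire a3 | [5 6 6]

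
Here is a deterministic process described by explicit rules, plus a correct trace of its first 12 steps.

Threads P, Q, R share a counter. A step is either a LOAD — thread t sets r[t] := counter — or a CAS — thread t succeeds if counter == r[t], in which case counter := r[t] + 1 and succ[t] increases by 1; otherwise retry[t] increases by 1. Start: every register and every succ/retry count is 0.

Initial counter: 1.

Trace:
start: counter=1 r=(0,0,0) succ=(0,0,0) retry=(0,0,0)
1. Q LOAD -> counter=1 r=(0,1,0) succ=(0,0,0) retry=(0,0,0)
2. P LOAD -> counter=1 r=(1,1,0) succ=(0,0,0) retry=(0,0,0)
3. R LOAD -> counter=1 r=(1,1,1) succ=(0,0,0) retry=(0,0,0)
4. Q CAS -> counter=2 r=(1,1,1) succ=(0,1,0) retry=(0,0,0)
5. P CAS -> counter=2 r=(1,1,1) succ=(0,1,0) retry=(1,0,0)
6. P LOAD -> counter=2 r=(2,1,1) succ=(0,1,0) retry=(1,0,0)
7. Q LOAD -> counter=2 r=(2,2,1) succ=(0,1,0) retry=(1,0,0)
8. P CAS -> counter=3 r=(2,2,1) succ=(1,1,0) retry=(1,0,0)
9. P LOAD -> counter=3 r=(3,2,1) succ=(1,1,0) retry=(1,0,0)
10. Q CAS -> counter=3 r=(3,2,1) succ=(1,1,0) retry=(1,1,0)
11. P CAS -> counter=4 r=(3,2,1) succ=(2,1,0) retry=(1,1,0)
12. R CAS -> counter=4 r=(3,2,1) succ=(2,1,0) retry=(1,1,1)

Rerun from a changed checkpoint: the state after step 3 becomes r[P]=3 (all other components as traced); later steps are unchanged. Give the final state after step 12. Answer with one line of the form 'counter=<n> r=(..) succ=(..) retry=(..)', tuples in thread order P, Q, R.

counter=4 r=(3,2,1) succ=(2,1,0) retry=(1,1,1)

state after step 3 := counter=1 r=(3,1,1) succ=(0,0,0) retry=(0,0,0)
4. Q CAS -> counter=2 r=(3,1,1) succ=(0,1,0) retry=(0,0,0)
5. P CAS -> counter=2 r=(3,1,1) succ=(0,1,0) retry=(1,0,0)
6. P LOAD -> counter=2 r=(2,1,1) succ=(0,1,0) retry=(1,0,0)
7. Q LOAD -> counter=2 r=(2,2,1) succ=(0,1,0) retry=(1,0,0)
8. P CAS -> counter=3 r=(2,2,1) succ=(1,1,0) retry=(1,0,0)
9. P LOAD -> counter=3 r=(3,2,1) succ=(1,1,0) retry=(1,0,0)
10. Q CAS -> counter=3 r=(3,2,1) succ=(1,1,0) retry=(1,1,0)
11. P CAS -> counter=4 r=(3,2,1) succ=(2,1,0) retry=(1,1,0)
12. R CAS -> counter=4 r=(3,2,1) succ=(2,1,0) retry=(1,1,1)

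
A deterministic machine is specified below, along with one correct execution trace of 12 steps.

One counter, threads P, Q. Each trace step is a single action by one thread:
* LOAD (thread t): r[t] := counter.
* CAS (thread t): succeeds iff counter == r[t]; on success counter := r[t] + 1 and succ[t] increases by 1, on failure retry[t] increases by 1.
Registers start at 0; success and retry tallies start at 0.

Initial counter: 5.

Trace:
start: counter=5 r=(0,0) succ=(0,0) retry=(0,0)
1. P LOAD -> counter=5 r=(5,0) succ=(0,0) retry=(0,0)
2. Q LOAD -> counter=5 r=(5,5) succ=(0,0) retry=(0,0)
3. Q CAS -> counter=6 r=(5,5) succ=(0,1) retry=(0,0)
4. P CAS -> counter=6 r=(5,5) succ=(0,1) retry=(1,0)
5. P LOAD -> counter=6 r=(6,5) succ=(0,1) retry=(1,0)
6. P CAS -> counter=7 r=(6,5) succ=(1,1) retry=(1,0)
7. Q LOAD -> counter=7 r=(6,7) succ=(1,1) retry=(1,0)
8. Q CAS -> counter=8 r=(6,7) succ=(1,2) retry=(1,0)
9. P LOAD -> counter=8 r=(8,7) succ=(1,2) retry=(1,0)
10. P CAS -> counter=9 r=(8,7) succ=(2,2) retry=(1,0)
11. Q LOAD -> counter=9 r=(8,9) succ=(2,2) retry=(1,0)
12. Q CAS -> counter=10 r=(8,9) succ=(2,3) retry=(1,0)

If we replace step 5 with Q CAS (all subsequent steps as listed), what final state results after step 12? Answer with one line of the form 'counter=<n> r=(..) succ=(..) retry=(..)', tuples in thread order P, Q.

counter=9 r=(7,8) succ=(1,3) retry=(2,1)

(re-executing from step 5 with the substitution; state before step 5: counter=6 r=(5,5) succ=(0,1) retry=(1,0))
5. Q CAS -> counter=6 r=(5,5) succ=(0,1) retry=(1,1)
6. P CAS -> counter=6 r=(5,5) succ=(0,1) retry=(2,1)
7. Q LOAD -> counter=6 r=(5,6) succ=(0,1) retry=(2,1)
8. Q CAS -> counter=7 r=(5,6) succ=(0,2) retry=(2,1)
9. P LOAD -> counter=7 r=(7,6) succ=(0,2) retry=(2,1)
10. P CAS -> counter=8 r=(7,6) succ=(1,2) retry=(2,1)
11. Q LOAD -> counter=8 r=(7,8) succ=(1,2) retry=(2,1)
12. Q CAS -> counter=9 r=(7,8) succ=(1,3) retry=(2,1)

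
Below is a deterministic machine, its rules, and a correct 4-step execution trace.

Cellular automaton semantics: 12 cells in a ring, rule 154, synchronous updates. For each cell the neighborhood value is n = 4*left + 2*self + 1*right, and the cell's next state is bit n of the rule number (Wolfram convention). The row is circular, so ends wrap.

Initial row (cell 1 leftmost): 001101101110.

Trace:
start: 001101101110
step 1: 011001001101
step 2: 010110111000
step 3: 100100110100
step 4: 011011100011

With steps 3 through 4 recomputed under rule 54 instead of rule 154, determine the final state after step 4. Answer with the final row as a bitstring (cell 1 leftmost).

(re-executing steps 3..4 under rule 54; state before step 3: 010110111000)
step 3: 111001000100
step 4: 000111101111

000111101111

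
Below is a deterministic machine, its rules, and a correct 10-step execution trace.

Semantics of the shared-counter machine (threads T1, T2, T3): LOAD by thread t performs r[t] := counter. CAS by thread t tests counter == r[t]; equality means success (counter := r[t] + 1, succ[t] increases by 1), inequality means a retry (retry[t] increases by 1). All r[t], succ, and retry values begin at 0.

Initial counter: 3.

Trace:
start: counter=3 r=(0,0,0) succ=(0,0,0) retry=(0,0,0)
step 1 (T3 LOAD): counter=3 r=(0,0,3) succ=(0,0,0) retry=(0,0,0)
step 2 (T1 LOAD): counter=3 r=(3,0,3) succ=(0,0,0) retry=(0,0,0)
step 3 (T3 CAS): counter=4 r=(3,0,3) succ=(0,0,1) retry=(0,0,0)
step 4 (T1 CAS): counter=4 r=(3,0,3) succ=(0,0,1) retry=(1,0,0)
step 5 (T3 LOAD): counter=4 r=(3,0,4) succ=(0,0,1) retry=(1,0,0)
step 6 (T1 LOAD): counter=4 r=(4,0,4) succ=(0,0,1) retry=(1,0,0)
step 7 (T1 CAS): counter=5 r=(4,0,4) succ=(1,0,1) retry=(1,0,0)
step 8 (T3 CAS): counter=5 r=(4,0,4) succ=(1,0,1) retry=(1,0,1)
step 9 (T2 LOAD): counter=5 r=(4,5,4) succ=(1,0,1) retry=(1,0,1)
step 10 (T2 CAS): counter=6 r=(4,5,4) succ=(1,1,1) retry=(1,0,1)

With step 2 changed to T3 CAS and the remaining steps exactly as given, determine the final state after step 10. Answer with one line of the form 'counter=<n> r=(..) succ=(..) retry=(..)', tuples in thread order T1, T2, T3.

counter=6 r=(4,5,4) succ=(1,1,1) retry=(1,0,2)

(re-executing from step 2 with the substitution; state before step 2: counter=3 r=(0,0,3) succ=(0,0,0) retry=(0,0,0))
step 2 (T3 CAS): counter=4 r=(0,0,3) succ=(0,0,1) retry=(0,0,0)
step 3 (T3 CAS): counter=4 r=(0,0,3) succ=(0,0,1) retry=(0,0,1)
step 4 (T1 CAS): counter=4 r=(0,0,3) succ=(0,0,1) retry=(1,0,1)
step 5 (T3 LOAD): counter=4 r=(0,0,4) succ=(0,0,1) retry=(1,0,1)
step 6 (T1 LOAD): counter=4 r=(4,0,4) succ=(0,0,1) retry=(1,0,1)
step 7 (T1 CAS): counter=5 r=(4,0,4) succ=(1,0,1) retry=(1,0,1)
step 8 (T3 CAS): counter=5 r=(4,0,4) succ=(1,0,1) retry=(1,0,2)
step 9 (T2 LOAD): counter=5 r=(4,5,4) succ=(1,0,1) retry=(1,0,2)
step 10 (T2 CAS): counter=6 r=(4,5,4) succ=(1,1,1) retry=(1,0,2)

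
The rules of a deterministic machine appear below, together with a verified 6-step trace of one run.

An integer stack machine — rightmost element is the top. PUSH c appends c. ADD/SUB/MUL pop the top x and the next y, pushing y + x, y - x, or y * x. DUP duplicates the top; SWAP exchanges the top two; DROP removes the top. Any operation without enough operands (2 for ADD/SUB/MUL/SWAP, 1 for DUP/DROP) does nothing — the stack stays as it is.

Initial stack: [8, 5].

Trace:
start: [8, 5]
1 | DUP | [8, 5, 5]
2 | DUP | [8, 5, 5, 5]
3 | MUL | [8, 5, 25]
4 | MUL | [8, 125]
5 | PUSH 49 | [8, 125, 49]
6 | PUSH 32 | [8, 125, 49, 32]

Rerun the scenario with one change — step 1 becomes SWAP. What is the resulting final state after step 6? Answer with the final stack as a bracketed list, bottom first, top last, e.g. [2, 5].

(re-executing from step 1 with the substitution; state before step 1: [8, 5])
1 | SWAP | [5, 8]
2 | DUP | [5, 8, 8]
3 | MUL | [5, 64]
4 | MUL | [320]
5 | PUSH 49 | [320, 49]
6 | PUSH 32 | [320, 49, 32]

[320, 49, 32]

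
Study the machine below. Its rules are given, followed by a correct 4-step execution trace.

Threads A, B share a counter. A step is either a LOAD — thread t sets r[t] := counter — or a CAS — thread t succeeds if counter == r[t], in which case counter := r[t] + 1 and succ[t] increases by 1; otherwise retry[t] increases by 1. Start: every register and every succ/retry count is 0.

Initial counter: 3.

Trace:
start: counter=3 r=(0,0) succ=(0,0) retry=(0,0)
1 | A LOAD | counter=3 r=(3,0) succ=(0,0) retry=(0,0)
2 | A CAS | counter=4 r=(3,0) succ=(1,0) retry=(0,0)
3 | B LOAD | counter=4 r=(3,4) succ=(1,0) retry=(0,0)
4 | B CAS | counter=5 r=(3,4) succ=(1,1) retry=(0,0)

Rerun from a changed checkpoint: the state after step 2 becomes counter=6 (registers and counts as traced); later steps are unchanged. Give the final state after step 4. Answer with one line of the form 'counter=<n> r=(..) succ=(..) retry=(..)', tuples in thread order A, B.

state after step 2 := counter=6 r=(3,0) succ=(1,0) retry=(0,0)
3 | B LOAD | counter=6 r=(3,6) succ=(1,0) retry=(0,0)
4 | B CAS | counter=7 r=(3,6) succ=(1,1) retry=(0,0)

counter=7 r=(3,6) succ=(1,1) retry=(0,0)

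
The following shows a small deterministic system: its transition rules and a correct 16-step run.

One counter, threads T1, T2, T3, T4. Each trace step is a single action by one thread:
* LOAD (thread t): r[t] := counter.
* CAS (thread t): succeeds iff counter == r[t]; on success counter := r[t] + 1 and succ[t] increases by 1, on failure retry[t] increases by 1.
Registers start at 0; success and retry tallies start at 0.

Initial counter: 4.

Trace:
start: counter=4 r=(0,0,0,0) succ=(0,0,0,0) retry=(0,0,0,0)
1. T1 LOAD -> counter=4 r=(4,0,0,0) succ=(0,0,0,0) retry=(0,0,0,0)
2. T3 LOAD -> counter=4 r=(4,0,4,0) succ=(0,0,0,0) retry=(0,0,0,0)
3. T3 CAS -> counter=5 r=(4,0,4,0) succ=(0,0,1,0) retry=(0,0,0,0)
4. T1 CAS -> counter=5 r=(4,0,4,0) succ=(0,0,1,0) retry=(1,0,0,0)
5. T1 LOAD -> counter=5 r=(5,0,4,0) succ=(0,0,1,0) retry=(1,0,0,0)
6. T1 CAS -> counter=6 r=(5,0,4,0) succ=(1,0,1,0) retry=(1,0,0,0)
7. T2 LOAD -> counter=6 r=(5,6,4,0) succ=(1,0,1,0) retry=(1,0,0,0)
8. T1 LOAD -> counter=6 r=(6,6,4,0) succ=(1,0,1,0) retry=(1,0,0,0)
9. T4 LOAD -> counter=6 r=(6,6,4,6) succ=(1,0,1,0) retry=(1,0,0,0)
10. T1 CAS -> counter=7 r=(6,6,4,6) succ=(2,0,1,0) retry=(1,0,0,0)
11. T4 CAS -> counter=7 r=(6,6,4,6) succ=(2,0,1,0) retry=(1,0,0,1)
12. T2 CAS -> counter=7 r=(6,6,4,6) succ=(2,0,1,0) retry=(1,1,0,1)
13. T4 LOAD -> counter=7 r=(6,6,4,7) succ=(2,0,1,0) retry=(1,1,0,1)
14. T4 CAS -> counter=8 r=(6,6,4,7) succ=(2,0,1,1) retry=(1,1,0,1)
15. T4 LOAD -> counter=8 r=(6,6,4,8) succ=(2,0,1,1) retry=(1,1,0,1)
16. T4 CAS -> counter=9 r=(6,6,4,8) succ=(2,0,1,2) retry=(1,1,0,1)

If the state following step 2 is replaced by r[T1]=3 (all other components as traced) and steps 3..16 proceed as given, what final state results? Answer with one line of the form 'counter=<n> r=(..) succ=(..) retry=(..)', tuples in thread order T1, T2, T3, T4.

counter=9 r=(6,6,4,8) succ=(2,0,1,2) retry=(1,1,0,1)

state after step 2 := counter=4 r=(3,0,4,0) succ=(0,0,0,0) retry=(0,0,0,0)
3. T3 CAS -> counter=5 r=(3,0,4,0) succ=(0,0,1,0) retry=(0,0,0,0)
4. T1 CAS -> counter=5 r=(3,0,4,0) succ=(0,0,1,0) retry=(1,0,0,0)
5. T1 LOAD -> counter=5 r=(5,0,4,0) succ=(0,0,1,0) retry=(1,0,0,0)
6. T1 CAS -> counter=6 r=(5,0,4,0) succ=(1,0,1,0) retry=(1,0,0,0)
7. T2 LOAD -> counter=6 r=(5,6,4,0) succ=(1,0,1,0) retry=(1,0,0,0)
8. T1 LOAD -> counter=6 r=(6,6,4,0) succ=(1,0,1,0) retry=(1,0,0,0)
9. T4 LOAD -> counter=6 r=(6,6,4,6) succ=(1,0,1,0) retry=(1,0,0,0)
10. T1 CAS -> counter=7 r=(6,6,4,6) succ=(2,0,1,0) retry=(1,0,0,0)
11. T4 CAS -> counter=7 r=(6,6,4,6) succ=(2,0,1,0) retry=(1,0,0,1)
12. T2 CAS -> counter=7 r=(6,6,4,6) succ=(2,0,1,0) retry=(1,1,0,1)
13. T4 LOAD -> counter=7 r=(6,6,4,7) succ=(2,0,1,0) retry=(1,1,0,1)
14. T4 CAS -> counter=8 r=(6,6,4,7) succ=(2,0,1,1) retry=(1,1,0,1)
15. T4 LOAD -> counter=8 r=(6,6,4,8) succ=(2,0,1,1) retry=(1,1,0,1)
16. T4 CAS -> counter=9 r=(6,6,4,8) succ=(2,0,1,2) retry=(1,1,0,1)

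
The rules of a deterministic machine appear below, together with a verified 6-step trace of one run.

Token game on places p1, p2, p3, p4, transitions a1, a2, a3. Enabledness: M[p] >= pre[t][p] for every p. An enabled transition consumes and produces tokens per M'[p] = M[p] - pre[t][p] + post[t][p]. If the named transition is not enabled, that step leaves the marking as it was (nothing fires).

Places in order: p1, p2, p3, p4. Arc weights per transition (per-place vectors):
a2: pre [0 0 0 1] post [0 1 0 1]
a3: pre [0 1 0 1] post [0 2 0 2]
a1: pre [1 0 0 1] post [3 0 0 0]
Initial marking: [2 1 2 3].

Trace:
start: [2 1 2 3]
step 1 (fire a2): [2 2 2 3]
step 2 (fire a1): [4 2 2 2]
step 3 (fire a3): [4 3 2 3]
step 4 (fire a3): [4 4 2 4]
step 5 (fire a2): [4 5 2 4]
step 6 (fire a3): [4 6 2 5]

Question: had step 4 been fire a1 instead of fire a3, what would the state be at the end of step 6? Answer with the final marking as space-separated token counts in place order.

6 5 2 3

(re-executing from step 4 with the substitution; state before step 4: [4 3 2 3])
step 4 (fire a1): [6 3 2 2]
step 5 (fire a2): [6 4 2 2]
step 6 (fire a3): [6 5 2 3]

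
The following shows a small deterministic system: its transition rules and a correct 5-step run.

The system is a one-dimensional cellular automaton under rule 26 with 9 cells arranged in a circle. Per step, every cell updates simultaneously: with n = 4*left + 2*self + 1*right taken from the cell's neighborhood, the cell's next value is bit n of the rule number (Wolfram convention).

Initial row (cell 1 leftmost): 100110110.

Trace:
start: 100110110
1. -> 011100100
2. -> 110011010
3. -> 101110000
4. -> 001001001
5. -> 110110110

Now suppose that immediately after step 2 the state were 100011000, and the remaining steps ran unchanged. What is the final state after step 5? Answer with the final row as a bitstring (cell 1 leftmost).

001010000

state after step 2 := 100011000
3. -> 010110101
4. -> 000100000
5. -> 001010000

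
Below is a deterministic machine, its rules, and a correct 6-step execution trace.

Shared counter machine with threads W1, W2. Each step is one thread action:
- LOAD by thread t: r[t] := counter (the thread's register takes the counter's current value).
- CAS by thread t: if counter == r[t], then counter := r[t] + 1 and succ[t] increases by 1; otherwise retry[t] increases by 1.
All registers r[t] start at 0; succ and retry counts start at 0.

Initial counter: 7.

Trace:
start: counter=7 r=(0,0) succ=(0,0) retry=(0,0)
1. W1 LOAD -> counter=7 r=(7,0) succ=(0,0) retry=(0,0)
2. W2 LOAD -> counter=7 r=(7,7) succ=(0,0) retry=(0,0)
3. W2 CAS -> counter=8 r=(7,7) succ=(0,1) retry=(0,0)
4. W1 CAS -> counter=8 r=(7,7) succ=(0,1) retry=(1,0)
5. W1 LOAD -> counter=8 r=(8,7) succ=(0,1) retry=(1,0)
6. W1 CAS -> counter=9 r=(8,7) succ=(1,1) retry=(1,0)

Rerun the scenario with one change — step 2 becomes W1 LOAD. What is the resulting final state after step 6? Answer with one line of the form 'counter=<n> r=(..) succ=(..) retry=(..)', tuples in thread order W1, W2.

counter=9 r=(8,0) succ=(2,0) retry=(0,1)

(re-executing from step 2 with the substitution; state before step 2: counter=7 r=(7,0) succ=(0,0) retry=(0,0))
2. W1 LOAD -> counter=7 r=(7,0) succ=(0,0) retry=(0,0)
3. W2 CAS -> counter=7 r=(7,0) succ=(0,0) retry=(0,1)
4. W1 CAS -> counter=8 r=(7,0) succ=(1,0) retry=(0,1)
5. W1 LOAD -> counter=8 r=(8,0) succ=(1,0) retry=(0,1)
6. W1 CAS -> counter=9 r=(8,0) succ=(2,0) retry=(0,1)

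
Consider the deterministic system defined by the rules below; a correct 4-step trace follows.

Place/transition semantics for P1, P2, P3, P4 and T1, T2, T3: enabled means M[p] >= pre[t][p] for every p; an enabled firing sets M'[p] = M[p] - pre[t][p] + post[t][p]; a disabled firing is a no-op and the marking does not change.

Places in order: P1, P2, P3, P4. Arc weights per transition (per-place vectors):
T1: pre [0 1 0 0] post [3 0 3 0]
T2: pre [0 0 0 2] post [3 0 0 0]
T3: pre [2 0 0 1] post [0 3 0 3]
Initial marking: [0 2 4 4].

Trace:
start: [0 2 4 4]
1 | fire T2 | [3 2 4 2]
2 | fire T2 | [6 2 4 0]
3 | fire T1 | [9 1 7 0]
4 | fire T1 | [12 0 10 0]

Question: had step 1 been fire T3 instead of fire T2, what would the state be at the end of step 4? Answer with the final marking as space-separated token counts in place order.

(re-executing from step 1 with the substitution; state before step 1: [0 2 4 4])
1 | fire T3 | [0 2 4 4]
2 | fire T2 | [3 2 4 2]
3 | fire T1 | [6 1 7 2]
4 | fire T1 | [9 0 10 2]

9 0 10 2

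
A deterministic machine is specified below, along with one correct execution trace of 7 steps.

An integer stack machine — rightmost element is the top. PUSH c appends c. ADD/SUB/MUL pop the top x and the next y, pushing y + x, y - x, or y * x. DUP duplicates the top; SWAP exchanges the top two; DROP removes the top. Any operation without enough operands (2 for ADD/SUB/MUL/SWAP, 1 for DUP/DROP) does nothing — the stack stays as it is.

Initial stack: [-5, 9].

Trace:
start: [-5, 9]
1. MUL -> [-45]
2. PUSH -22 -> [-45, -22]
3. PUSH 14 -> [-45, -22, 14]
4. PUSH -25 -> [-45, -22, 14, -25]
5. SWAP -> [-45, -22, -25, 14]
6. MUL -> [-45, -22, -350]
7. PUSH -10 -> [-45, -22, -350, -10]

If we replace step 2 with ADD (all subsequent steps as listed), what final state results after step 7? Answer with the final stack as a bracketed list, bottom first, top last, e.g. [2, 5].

[-45, -350, -10]

(re-executing from step 2 with the substitution; state before step 2: [-45])
2. ADD -> [-45]
3. PUSH 14 -> [-45, 14]
4. PUSH -25 -> [-45, 14, -25]
5. SWAP -> [-45, -25, 14]
6. MUL -> [-45, -350]
7. PUSH -10 -> [-45, -350, -10]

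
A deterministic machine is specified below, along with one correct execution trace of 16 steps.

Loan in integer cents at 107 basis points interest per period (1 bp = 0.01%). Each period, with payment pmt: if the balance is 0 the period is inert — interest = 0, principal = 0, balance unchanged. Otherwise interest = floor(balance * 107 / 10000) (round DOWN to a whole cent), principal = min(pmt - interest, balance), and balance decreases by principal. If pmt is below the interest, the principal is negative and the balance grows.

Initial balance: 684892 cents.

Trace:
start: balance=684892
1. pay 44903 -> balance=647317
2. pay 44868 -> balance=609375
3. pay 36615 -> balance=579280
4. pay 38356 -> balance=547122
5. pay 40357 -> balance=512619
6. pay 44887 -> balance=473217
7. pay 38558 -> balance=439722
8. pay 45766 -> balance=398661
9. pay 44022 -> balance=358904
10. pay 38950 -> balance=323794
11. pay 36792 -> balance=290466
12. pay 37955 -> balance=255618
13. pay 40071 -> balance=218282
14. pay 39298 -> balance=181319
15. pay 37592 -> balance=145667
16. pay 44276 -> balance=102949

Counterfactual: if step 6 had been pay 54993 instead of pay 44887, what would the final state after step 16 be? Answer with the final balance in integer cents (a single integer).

91707

(re-executing from step 6 with the substitution; state before step 6: balance=512619)
6. pay 54993 -> balance=463111
7. pay 38558 -> balance=429508
8. pay 45766 -> balance=388337
9. pay 44022 -> balance=348470
10. pay 38950 -> balance=313248
11. pay 36792 -> balance=279807
12. pay 37955 -> balance=244845
13. pay 40071 -> balance=207393
14. pay 39298 -> balance=170314
15. pay 37592 -> balance=134544
16. pay 44276 -> balance=91707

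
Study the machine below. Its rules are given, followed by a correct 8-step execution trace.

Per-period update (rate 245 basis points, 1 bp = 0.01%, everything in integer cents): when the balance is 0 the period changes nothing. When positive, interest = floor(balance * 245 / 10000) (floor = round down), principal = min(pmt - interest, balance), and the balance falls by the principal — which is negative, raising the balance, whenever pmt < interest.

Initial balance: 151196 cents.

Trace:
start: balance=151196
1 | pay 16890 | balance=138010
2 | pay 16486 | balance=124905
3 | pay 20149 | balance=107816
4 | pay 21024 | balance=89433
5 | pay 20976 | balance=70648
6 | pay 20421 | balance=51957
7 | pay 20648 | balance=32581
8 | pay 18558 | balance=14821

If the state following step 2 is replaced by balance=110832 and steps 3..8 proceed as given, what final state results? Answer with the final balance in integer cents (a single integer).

state after step 2 := balance=110832
3 | pay 20149 | balance=93398
4 | pay 21024 | balance=74662
5 | pay 20976 | balance=55515
6 | pay 20421 | balance=36454
7 | pay 20648 | balance=16699
8 | pay 18558 | balance=0

0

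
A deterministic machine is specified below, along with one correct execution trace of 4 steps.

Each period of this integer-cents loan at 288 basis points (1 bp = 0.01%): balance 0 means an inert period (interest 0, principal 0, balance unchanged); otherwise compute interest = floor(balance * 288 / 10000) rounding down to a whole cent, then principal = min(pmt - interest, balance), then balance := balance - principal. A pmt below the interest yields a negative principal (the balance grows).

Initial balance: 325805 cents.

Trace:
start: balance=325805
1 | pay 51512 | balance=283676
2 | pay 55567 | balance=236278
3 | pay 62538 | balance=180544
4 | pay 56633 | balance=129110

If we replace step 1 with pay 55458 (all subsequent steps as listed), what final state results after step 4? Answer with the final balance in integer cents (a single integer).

(re-executing from step 1 with the substitution; state before step 1: balance=325805)
1 | pay 55458 | balance=279730
2 | pay 55567 | balance=232219
3 | pay 62538 | balance=176368
4 | pay 56633 | balance=124814

124814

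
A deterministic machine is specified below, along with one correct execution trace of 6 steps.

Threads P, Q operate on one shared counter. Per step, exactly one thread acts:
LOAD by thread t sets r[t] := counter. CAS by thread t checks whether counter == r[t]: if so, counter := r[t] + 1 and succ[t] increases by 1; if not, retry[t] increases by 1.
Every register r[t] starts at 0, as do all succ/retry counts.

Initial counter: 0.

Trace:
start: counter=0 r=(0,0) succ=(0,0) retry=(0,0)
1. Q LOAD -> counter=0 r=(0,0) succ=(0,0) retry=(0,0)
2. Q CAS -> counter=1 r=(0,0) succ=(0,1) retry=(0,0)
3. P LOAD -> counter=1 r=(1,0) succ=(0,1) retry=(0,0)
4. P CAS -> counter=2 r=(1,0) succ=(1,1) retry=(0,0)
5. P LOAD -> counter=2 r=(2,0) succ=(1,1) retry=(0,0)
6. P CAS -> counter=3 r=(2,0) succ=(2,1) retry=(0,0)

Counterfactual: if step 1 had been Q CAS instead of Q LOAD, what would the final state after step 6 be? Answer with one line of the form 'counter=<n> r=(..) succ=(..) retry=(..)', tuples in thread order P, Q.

(re-executing from step 1 with the substitution; state before step 1: counter=0 r=(0,0) succ=(0,0) retry=(0,0))
1. Q CAS -> counter=1 r=(0,0) succ=(0,1) retry=(0,0)
2. Q CAS -> counter=1 r=(0,0) succ=(0,1) retry=(0,1)
3. P LOAD -> counter=1 r=(1,0) succ=(0,1) retry=(0,1)
4. P CAS -> counter=2 r=(1,0) succ=(1,1) retry=(0,1)
5. P LOAD -> counter=2 r=(2,0) succ=(1,1) retry=(0,1)
6. P CAS -> counter=3 r=(2,0) succ=(2,1) retry=(0,1)

counter=3 r=(2,0) succ=(2,1) retry=(0,1)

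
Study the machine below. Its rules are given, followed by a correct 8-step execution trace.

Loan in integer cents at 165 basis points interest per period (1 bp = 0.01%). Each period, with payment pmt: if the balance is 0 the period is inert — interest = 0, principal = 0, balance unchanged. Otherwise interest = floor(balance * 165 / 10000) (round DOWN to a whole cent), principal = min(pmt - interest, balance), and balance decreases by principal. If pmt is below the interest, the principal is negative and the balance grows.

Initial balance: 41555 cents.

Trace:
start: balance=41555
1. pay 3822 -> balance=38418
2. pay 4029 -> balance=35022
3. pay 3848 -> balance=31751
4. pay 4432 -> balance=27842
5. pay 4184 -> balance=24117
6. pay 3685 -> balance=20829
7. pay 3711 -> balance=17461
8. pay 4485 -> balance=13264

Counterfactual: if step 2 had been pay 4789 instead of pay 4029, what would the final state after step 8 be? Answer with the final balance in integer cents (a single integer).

12427

(re-executing from step 2 with the substitution; state before step 2: balance=38418)
2. pay 4789 -> balance=34262
3. pay 3848 -> balance=30979
4. pay 4432 -> balance=27058
5. pay 4184 -> balance=23320
6. pay 3685 -> balance=20019
7. pay 3711 -> balance=16638
8. pay 4485 -> balance=12427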